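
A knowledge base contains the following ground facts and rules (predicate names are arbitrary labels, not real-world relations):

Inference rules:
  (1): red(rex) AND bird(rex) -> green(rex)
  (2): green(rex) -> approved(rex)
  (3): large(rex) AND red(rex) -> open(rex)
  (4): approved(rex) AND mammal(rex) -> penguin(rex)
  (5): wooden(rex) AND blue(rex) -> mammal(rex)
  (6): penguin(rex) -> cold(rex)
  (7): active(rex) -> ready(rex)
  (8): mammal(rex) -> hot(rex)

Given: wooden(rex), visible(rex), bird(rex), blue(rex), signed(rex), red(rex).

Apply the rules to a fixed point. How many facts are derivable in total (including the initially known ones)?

12

[1] (1) [red(rex) AND bird(rex) -> green(rex)]; (5) [wooden(rex) AND blue(rex) -> mammal(rex)]. ⇒ new: green(rex), mammal(rex).
[2] (2) [green(rex) -> approved(rex)]; (8) [mammal(rex) -> hot(rex)]. ⇒ new: approved(rex), hot(rex).
[3] (4) [approved(rex) AND mammal(rex) -> penguin(rex)]. ⇒ new: penguin(rex).
[4] (6) [penguin(rex) -> cold(rex)]. ⇒ new: cold(rex).
Closure: {approved(rex), bird(rex), blue(rex), cold(rex), green(rex), hot(rex), mammal(rex), penguin(rex), red(rex), signed(rex), visible(rex), wooden(rex)} — 12 facts.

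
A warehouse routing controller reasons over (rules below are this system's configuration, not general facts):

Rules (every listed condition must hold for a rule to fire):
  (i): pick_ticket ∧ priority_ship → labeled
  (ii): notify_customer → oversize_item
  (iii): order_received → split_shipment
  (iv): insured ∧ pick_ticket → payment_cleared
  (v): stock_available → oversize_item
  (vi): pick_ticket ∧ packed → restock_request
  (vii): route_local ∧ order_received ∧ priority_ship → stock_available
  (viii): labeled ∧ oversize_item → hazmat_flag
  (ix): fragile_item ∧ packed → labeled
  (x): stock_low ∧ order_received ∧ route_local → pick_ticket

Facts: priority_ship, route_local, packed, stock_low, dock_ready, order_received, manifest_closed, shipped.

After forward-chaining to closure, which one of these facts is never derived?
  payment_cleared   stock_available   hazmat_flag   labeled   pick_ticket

Round 1: (iii) [order_received → split_shipment]; (vii) [route_local ∧ order_received ∧ priority_ship → stock_available]; (x) [stock_low ∧ order_received ∧ route_local → pick_ticket]. Adds split_shipment, stock_available, pick_ticket.
Round 2: (i) [pick_ticket ∧ priority_ship → labeled]; (v) [stock_available → oversize_item]; (vi) [pick_ticket ∧ packed → restock_request]. Adds labeled, oversize_item, restock_request.
Round 3: (viii) [labeled ∧ oversize_item → hazmat_flag]. Adds hazmat_flag.
Derived: stock_available (round 1), labeled (round 2), hazmat_flag (round 3), pick_ticket (round 1). payment_cleared never appears in any round.

payment_cleared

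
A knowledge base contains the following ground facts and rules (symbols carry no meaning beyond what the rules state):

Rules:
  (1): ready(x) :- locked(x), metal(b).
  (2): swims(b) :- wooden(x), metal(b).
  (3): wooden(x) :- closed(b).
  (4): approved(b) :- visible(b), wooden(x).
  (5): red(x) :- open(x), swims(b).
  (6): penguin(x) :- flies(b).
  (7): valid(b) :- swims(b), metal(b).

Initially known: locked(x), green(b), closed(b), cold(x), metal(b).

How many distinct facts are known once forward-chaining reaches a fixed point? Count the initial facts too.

Round 1: (1) [ready(x) :- locked(x), metal(b).]; (3) [wooden(x) :- closed(b).]. New: ready(x), wooden(x).
Round 2: (2) [swims(b) :- wooden(x), metal(b).]. New: swims(b).
Round 3: (7) [valid(b) :- swims(b), metal(b).]. New: valid(b).
Closure: {closed(b), cold(x), green(b), locked(x), metal(b), ready(x), swims(b), valid(b), wooden(x)} — 9 facts.

9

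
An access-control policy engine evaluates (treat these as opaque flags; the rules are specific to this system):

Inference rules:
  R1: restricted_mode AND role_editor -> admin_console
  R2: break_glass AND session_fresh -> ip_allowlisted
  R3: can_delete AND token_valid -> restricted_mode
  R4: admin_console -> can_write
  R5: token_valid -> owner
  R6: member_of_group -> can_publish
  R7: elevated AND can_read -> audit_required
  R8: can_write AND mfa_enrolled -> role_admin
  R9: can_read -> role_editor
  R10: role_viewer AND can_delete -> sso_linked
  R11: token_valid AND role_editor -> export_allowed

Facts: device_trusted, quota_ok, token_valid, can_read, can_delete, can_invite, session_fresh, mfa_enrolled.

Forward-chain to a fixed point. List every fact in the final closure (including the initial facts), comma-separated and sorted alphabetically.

admin_console, can_delete, can_invite, can_read, can_write, device_trusted, export_allowed, mfa_enrolled, owner, quota_ok, restricted_mode, role_admin, role_editor, session_fresh, token_valid

Round 1 fires R3, R5, R9, giving restricted_mode, owner, role_editor.
Round 2 fires R1, R11, giving admin_console, export_allowed.
Round 3 fires R4, giving can_write.
Round 4 fires R8, giving role_admin.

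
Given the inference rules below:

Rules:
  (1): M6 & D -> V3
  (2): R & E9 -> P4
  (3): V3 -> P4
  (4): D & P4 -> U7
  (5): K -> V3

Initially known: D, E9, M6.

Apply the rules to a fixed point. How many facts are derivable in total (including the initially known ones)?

Round 1 — (1), derive V3.
Round 2 — (3), derive P4.
Round 3 — (4), derive U7.
Closure: {D, E9, M6, P4, U7, V3} — 6 facts.

6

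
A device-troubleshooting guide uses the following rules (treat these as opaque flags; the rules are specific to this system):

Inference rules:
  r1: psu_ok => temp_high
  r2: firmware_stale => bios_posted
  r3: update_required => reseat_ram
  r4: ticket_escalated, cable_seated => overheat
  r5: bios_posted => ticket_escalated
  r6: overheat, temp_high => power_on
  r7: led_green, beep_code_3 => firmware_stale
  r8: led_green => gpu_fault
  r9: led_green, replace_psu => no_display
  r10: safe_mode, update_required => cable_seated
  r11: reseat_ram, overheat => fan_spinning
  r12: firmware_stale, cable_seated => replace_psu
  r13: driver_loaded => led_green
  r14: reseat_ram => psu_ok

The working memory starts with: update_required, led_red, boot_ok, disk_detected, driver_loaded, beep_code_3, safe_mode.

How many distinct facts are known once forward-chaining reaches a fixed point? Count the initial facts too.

21

Round 1 fires r3, r10, r13, giving reseat_ram, cable_seated, led_green.
Round 2 fires r7, r8, r14, giving firmware_stale, gpu_fault, psu_ok.
Round 3 fires r1, r2, r12, giving temp_high, bios_posted, replace_psu.
Round 4 fires r5, r9, giving ticket_escalated, no_display.
Round 5 fires r4, giving overheat.
Round 6 fires r6, r11, giving power_on, fan_spinning.
Closure: {beep_code_3, bios_posted, boot_ok, cable_seated, disk_detected, driver_loaded, fan_spinning, firmware_stale, gpu_fault, led_green, led_red, no_display, overheat, power_on, psu_ok, replace_psu, reseat_ram, safe_mode, temp_high, ticket_escalated, update_required} — 21 facts.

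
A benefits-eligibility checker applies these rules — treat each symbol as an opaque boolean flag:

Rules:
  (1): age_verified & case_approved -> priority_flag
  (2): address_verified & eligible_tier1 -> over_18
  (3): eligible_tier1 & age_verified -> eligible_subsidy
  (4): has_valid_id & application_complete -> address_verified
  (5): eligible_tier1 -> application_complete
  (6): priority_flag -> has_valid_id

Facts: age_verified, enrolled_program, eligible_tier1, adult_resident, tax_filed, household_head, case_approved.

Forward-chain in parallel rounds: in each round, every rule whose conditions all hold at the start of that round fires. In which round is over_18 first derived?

Round 1: (1) [age_verified & case_approved -> priority_flag]; (3) [eligible_tier1 & age_verified -> eligible_subsidy]; (5) [eligible_tier1 -> application_complete]. Adds priority_flag, eligible_subsidy, application_complete.
Round 2: (6) [priority_flag -> has_valid_id]. Adds has_valid_id.
Round 3: (4) [has_valid_id & application_complete -> address_verified]. Adds address_verified.
Round 4: (2) [address_verified & eligible_tier1 -> over_18]. Adds over_18.
over_18 first appears in round 4.

4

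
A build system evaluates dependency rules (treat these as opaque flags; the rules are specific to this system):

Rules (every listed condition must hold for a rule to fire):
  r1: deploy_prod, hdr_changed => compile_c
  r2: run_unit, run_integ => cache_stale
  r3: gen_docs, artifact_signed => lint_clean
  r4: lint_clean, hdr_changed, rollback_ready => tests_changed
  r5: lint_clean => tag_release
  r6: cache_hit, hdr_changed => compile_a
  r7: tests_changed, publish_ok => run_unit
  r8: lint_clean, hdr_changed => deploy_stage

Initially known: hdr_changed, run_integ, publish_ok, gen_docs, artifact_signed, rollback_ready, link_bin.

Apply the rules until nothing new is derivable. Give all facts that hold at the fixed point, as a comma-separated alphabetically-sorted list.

Round 1: r3 [gen_docs, artifact_signed => lint_clean]. New: lint_clean.
Round 2: r4 [lint_clean, hdr_changed, rollback_ready => tests_changed]; r5 [lint_clean => tag_release]; r8 [lint_clean, hdr_changed => deploy_stage]. New: tests_changed, tag_release, deploy_stage.
Round 3: r7 [tests_changed, publish_ok => run_unit]. New: run_unit.
Round 4: r2 [run_unit, run_integ => cache_stale]. New: cache_stale.

artifact_signed, cache_stale, deploy_stage, gen_docs, hdr_changed, link_bin, lint_clean, publish_ok, rollback_ready, run_integ, run_unit, tag_release, tests_changed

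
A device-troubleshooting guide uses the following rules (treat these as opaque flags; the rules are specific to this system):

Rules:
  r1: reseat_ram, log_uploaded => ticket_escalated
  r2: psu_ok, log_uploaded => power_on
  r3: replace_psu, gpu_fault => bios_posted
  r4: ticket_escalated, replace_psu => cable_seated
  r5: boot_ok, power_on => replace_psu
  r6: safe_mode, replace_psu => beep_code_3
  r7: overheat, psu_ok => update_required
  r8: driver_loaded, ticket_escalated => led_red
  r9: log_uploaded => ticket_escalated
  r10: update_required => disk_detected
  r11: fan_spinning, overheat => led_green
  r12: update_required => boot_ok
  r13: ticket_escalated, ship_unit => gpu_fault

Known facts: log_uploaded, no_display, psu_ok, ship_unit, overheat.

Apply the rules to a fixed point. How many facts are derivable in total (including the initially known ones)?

14

Round 1: r2 [psu_ok, log_uploaded => power_on]; r7 [overheat, psu_ok => update_required]; r9 [log_uploaded => ticket_escalated]. Adds power_on, update_required, ticket_escalated.
Round 2: r10 [update_required => disk_detected]; r12 [update_required => boot_ok]; r13 [ticket_escalated, ship_unit => gpu_fault]. Adds disk_detected, boot_ok, gpu_fault.
Round 3: r5 [boot_ok, power_on => replace_psu]. Adds replace_psu.
Round 4: r3 [replace_psu, gpu_fault => bios_posted]; r4 [ticket_escalated, replace_psu => cable_seated]. Adds bios_posted, cable_seated.
Closure: {bios_posted, boot_ok, cable_seated, disk_detected, gpu_fault, log_uploaded, no_display, overheat, power_on, psu_ok, replace_psu, ship_unit, ticket_escalated, update_required} — 14 facts.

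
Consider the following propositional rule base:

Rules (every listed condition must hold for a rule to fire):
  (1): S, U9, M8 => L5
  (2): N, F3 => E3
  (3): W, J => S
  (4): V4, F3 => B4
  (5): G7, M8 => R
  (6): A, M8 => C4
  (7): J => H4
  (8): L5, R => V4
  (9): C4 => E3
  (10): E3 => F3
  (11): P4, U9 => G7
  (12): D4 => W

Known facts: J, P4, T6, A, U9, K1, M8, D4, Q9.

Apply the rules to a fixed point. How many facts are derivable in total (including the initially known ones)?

20

Round 1 fires (6), (7), (11), (12), giving C4, H4, G7, W.
Round 2 fires (3), (5), (9), giving S, R, E3.
Round 3 fires (1), (10), giving L5, F3.
Round 4 fires (8), giving V4.
Round 5 fires (4), giving B4.
Closure: {A, B4, C4, D4, E3, F3, G7, H4, J, K1, L5, M8, P4, Q9, R, S, T6, U9, V4, W} — 20 facts.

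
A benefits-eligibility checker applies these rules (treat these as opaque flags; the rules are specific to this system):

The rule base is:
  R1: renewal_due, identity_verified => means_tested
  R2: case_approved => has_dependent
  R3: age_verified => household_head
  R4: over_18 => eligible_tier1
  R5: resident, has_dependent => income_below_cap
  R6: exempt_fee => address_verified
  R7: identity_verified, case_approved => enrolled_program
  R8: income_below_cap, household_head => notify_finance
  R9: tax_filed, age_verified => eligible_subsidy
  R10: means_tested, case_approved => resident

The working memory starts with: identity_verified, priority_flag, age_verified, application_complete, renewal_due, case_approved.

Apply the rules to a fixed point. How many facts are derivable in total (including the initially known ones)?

Round 1: R1 [renewal_due, identity_verified => means_tested]; R2 [case_approved => has_dependent]; R3 [age_verified => household_head]; R7 [identity_verified, case_approved => enrolled_program]. Adds means_tested, has_dependent, household_head, enrolled_program.
Round 2: R10 [means_tested, case_approved => resident]. Adds resident.
Round 3: R5 [resident, has_dependent => income_below_cap]. Adds income_below_cap.
Round 4: R8 [income_below_cap, household_head => notify_finance]. Adds notify_finance.
Closure: {age_verified, application_complete, case_approved, enrolled_program, has_dependent, household_head, identity_verified, income_below_cap, means_tested, notify_finance, priority_flag, renewal_due, resident} — 13 facts.

13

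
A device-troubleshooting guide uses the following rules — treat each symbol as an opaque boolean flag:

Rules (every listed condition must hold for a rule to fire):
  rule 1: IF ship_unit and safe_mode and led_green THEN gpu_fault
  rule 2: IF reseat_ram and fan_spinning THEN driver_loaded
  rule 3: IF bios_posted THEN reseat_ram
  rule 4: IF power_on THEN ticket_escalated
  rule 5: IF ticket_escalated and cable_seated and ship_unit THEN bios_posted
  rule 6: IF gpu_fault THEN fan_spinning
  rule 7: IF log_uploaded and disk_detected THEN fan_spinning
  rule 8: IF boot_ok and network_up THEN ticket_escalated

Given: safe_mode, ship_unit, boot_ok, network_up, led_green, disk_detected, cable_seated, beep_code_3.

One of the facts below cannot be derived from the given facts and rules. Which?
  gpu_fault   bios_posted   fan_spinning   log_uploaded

Round 1: rule 1 [IF ship_unit and safe_mode and led_green THEN gpu_fault]; rule 8 [IF boot_ok and network_up THEN ticket_escalated]. Adds gpu_fault, ticket_escalated.
Round 2: rule 5 [IF ticket_escalated and cable_seated and ship_unit THEN bios_posted]; rule 6 [IF gpu_fault THEN fan_spinning]. Adds bios_posted, fan_spinning.
Round 3: rule 3 [IF bios_posted THEN reseat_ram]. Adds reseat_ram.
Round 4: rule 2 [IF reseat_ram and fan_spinning THEN driver_loaded]. Adds driver_loaded.
Derived: fan_spinning (round 2), gpu_fault (round 1), bios_posted (round 2). log_uploaded never appears in any round.

log_uploaded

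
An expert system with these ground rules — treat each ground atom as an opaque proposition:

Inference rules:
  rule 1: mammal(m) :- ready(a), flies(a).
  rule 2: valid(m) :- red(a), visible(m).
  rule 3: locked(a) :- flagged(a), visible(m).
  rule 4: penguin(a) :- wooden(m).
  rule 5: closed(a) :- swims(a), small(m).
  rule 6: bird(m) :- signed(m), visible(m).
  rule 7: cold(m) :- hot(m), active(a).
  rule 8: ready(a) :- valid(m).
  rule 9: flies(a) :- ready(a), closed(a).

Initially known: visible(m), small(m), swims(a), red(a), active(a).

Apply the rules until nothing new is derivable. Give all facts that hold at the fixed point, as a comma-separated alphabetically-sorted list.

active(a), closed(a), flies(a), mammal(m), ready(a), red(a), small(m), swims(a), valid(m), visible(m)

Round 1 fires rule 2, rule 5, giving valid(m), closed(a).
Round 2 fires rule 8, giving ready(a).
Round 3 fires rule 9, giving flies(a).
Round 4 fires rule 1, giving mammal(m).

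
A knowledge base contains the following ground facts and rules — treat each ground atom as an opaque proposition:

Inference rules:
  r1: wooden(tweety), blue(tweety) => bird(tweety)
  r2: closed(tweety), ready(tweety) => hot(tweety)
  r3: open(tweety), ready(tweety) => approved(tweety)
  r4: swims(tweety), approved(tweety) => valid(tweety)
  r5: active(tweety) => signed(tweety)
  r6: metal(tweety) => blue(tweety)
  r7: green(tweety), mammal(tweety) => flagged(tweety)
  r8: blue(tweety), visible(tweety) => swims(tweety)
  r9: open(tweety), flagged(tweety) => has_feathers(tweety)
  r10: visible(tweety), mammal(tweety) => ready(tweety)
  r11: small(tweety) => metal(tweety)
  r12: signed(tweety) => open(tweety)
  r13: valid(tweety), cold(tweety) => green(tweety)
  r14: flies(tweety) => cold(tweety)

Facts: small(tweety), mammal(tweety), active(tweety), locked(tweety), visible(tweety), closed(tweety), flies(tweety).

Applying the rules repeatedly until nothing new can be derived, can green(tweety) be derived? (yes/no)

[1] r5 [active(tweety) => signed(tweety)]; r10 [visible(tweety), mammal(tweety) => ready(tweety)]; r11 [small(tweety) => metal(tweety)]; r14 [flies(tweety) => cold(tweety)]. ⇒ new: signed(tweety), ready(tweety), metal(tweety), cold(tweety).
[2] r2 [closed(tweety), ready(tweety) => hot(tweety)]; r6 [metal(tweety) => blue(tweety)]; r12 [signed(tweety) => open(tweety)]. ⇒ new: hot(tweety), blue(tweety), open(tweety).
[3] r3 [open(tweety), ready(tweety) => approved(tweety)]; r8 [blue(tweety), visible(tweety) => swims(tweety)]. ⇒ new: approved(tweety), swims(tweety).
[4] r4 [swims(tweety), approved(tweety) => valid(tweety)]. ⇒ new: valid(tweety).
[5] r13 [valid(tweety), cold(tweety) => green(tweety)]. ⇒ new: green(tweety).
[6] r7 [green(tweety), mammal(tweety) => flagged(tweety)]. ⇒ new: flagged(tweety).
[7] r9 [open(tweety), flagged(tweety) => has_feathers(tweety)]. ⇒ new: has_feathers(tweety).
green(tweety) appears in round 5, so it is derivable.

yes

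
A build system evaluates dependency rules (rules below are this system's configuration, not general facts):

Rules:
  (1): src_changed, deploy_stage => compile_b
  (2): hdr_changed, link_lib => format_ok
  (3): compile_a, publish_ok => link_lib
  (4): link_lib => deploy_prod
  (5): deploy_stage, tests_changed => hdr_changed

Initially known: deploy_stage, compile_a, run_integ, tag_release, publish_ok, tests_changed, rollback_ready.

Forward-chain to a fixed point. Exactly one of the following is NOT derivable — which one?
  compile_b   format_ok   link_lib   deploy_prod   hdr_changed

[1] (3) [compile_a, publish_ok => link_lib]; (5) [deploy_stage, tests_changed => hdr_changed]. ⇒ new: link_lib, hdr_changed.
[2] (2) [hdr_changed, link_lib => format_ok]; (4) [link_lib => deploy_prod]. ⇒ new: format_ok, deploy_prod.
Derived: format_ok (round 2), deploy_prod (round 2), hdr_changed (round 1), link_lib (round 1). compile_b never appears in any round.

compile_b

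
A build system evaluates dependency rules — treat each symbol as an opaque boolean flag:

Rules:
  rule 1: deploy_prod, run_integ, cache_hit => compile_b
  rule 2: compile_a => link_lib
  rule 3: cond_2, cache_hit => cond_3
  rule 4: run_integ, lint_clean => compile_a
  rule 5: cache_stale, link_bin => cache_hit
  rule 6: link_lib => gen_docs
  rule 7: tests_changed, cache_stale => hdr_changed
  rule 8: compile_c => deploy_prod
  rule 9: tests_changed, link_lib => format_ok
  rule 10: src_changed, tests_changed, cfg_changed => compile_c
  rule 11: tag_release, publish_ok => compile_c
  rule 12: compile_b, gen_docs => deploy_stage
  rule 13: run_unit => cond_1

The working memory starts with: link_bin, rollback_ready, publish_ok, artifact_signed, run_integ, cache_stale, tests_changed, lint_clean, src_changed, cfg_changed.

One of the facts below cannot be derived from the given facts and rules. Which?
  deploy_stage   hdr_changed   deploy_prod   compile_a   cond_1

[1] rule 4 [run_integ, lint_clean => compile_a]; rule 5 [cache_stale, link_bin => cache_hit]; rule 7 [tests_changed, cache_stale => hdr_changed]; rule 10 [src_changed, tests_changed, cfg_changed => compile_c]. ⇒ new: compile_a, cache_hit, hdr_changed, compile_c.
[2] rule 2 [compile_a => link_lib]; rule 8 [compile_c => deploy_prod]. ⇒ new: link_lib, deploy_prod.
[3] rule 1 [deploy_prod, run_integ, cache_hit => compile_b]; rule 6 [link_lib => gen_docs]; rule 9 [tests_changed, link_lib => format_ok]. ⇒ new: compile_b, gen_docs, format_ok.
[4] rule 12 [compile_b, gen_docs => deploy_stage]. ⇒ new: deploy_stage.
Derived: deploy_prod (round 2), hdr_changed (round 1), deploy_stage (round 4), compile_a (round 1). cond_1 never appears in any round.

cond_1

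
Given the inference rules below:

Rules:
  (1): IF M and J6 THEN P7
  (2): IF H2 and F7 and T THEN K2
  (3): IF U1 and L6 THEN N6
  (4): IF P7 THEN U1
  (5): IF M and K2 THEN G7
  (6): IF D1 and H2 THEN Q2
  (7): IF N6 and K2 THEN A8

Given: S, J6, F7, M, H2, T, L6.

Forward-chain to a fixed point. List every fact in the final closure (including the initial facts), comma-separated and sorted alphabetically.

A8, F7, G7, H2, J6, K2, L6, M, N6, P7, S, T, U1

[1] (1) [IF M and J6 THEN P7]; (2) [IF H2 and F7 and T THEN K2]. ⇒ new: P7, K2.
[2] (4) [IF P7 THEN U1]; (5) [IF M and K2 THEN G7]. ⇒ new: U1, G7.
[3] (3) [IF U1 and L6 THEN N6]. ⇒ new: N6.
[4] (7) [IF N6 and K2 THEN A8]. ⇒ new: A8.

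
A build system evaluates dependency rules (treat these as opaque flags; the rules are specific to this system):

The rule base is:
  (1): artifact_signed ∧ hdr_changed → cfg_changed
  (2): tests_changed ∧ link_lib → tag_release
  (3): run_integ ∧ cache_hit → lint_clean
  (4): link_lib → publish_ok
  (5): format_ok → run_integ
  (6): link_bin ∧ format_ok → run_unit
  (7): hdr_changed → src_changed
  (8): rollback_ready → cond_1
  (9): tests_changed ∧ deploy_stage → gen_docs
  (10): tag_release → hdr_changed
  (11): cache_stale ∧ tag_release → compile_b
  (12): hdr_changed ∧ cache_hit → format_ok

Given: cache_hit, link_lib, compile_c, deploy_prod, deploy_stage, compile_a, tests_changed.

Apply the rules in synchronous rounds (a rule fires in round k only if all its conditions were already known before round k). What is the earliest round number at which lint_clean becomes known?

Round 1 fires (2), (4), (9), giving tag_release, publish_ok, gen_docs.
Round 2 fires (10), giving hdr_changed.
Round 3 fires (7), (12), giving src_changed, format_ok.
Round 4 fires (5), giving run_integ.
Round 5 fires (3), giving lint_clean.
lint_clean first appears in round 5.

5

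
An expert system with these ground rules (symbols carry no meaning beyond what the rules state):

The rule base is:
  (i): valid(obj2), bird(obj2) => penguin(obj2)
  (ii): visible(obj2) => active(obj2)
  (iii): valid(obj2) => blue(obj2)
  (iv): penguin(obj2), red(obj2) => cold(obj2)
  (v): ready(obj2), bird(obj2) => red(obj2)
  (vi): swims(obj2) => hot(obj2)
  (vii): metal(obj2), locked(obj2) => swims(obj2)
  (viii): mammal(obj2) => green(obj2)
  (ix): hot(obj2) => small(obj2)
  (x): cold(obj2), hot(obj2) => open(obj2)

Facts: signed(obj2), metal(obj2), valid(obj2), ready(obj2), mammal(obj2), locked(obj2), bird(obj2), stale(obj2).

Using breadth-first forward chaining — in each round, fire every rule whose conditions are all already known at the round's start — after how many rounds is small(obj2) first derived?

Round 1: (i) [valid(obj2), bird(obj2) => penguin(obj2)]; (iii) [valid(obj2) => blue(obj2)]; (v) [ready(obj2), bird(obj2) => red(obj2)]; (vii) [metal(obj2), locked(obj2) => swims(obj2)]; (viii) [mammal(obj2) => green(obj2)]. New: penguin(obj2), blue(obj2), red(obj2), swims(obj2), green(obj2).
Round 2: (iv) [penguin(obj2), red(obj2) => cold(obj2)]; (vi) [swims(obj2) => hot(obj2)]. New: cold(obj2), hot(obj2).
Round 3: (ix) [hot(obj2) => small(obj2)]; (x) [cold(obj2), hot(obj2) => open(obj2)]. New: small(obj2), open(obj2).
small(obj2) first appears in round 3.

3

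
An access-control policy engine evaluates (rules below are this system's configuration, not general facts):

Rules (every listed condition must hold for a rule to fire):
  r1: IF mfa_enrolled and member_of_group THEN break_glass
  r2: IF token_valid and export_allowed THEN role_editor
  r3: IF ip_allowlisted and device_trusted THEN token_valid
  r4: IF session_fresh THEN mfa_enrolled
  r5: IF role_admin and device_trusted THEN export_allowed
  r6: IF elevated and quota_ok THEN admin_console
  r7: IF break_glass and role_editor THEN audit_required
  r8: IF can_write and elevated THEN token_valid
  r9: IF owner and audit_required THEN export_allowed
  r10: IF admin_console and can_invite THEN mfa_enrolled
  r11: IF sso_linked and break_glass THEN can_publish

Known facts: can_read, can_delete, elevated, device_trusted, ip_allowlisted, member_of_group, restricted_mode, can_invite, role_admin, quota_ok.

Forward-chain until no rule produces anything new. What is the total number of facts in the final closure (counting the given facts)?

[1] r3 [IF ip_allowlisted and device_trusted THEN token_valid]; r5 [IF role_admin and device_trusted THEN export_allowed]; r6 [IF elevated and quota_ok THEN admin_console]. ⇒ new: token_valid, export_allowed, admin_console.
[2] r2 [IF token_valid and export_allowed THEN role_editor]; r10 [IF admin_console and can_invite THEN mfa_enrolled]. ⇒ new: role_editor, mfa_enrolled.
[3] r1 [IF mfa_enrolled and member_of_group THEN break_glass]. ⇒ new: break_glass.
[4] r7 [IF break_glass and role_editor THEN audit_required]. ⇒ new: audit_required.
Closure: {admin_console, audit_required, break_glass, can_delete, can_invite, can_read, device_trusted, elevated, export_allowed, ip_allowlisted, member_of_group, mfa_enrolled, quota_ok, restricted_mode, role_admin, role_editor, token_valid} — 17 facts.

17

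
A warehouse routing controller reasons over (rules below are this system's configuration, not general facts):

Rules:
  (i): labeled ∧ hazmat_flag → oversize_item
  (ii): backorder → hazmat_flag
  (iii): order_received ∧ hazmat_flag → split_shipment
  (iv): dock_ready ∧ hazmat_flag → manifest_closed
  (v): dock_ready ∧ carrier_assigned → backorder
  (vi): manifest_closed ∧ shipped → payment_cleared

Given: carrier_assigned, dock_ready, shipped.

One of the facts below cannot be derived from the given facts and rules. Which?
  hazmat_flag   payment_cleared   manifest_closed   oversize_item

oversize_item

Round 1 — (v), derive backorder.
Round 2 — (ii), derive hazmat_flag.
Round 3 — (iv), derive manifest_closed.
Round 4 — (vi), derive payment_cleared.
Derived: payment_cleared (round 4), hazmat_flag (round 2), manifest_closed (round 3). oversize_item never appears in any round.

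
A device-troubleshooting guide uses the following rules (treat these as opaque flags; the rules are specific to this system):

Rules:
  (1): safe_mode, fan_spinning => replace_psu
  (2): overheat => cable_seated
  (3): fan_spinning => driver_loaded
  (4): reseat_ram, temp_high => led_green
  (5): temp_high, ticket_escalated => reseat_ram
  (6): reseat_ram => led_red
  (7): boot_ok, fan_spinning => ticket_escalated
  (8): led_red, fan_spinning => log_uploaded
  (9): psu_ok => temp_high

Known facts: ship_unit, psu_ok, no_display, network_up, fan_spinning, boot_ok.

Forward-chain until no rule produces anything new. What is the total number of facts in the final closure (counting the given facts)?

Round 1: (3) [fan_spinning => driver_loaded]; (7) [boot_ok, fan_spinning => ticket_escalated]; (9) [psu_ok => temp_high]. Adds driver_loaded, ticket_escalated, temp_high.
Round 2: (5) [temp_high, ticket_escalated => reseat_ram]. Adds reseat_ram.
Round 3: (4) [reseat_ram, temp_high => led_green]; (6) [reseat_ram => led_red]. Adds led_green, led_red.
Round 4: (8) [led_red, fan_spinning => log_uploaded]. Adds log_uploaded.
Closure: {boot_ok, driver_loaded, fan_spinning, led_green, led_red, log_uploaded, network_up, no_display, psu_ok, reseat_ram, ship_unit, temp_high, ticket_escalated} — 13 facts.

13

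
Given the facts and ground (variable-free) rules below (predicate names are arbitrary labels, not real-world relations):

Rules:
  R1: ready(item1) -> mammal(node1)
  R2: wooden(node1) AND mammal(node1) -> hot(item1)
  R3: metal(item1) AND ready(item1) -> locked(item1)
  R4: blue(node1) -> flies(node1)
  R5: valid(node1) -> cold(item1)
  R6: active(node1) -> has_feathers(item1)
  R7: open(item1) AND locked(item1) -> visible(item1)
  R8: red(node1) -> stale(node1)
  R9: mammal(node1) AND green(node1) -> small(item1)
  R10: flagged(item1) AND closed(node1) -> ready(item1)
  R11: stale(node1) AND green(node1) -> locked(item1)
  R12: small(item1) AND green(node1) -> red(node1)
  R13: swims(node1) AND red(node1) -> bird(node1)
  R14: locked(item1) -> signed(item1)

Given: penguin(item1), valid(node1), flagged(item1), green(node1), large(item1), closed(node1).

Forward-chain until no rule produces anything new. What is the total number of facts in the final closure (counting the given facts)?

14

Round 1 fires R5, R10, giving cold(item1), ready(item1).
Round 2 fires R1, giving mammal(node1).
Round 3 fires R9, giving small(item1).
Round 4 fires R12, giving red(node1).
Round 5 fires R8, giving stale(node1).
Round 6 fires R11, giving locked(item1).
Round 7 fires R14, giving signed(item1).
Closure: {closed(node1), cold(item1), flagged(item1), green(node1), large(item1), locked(item1), mammal(node1), penguin(item1), ready(item1), red(node1), signed(item1), small(item1), stale(node1), valid(node1)} — 14 facts.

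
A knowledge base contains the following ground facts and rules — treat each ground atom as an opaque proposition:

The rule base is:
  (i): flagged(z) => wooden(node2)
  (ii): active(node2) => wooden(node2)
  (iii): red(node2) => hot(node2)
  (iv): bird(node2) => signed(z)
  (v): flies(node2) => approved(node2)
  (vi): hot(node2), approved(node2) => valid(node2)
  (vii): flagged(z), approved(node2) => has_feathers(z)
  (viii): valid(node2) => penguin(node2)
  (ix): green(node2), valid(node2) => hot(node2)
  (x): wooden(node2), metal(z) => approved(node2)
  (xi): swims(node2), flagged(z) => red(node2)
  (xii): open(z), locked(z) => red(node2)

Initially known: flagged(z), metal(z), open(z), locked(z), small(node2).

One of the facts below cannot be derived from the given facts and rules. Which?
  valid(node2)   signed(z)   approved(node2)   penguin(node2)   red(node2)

signed(z)

Round 1: (i) [flagged(z) => wooden(node2)]; (xii) [open(z), locked(z) => red(node2)]. New: wooden(node2), red(node2).
Round 2: (iii) [red(node2) => hot(node2)]; (x) [wooden(node2), metal(z) => approved(node2)]. New: hot(node2), approved(node2).
Round 3: (vi) [hot(node2), approved(node2) => valid(node2)]; (vii) [flagged(z), approved(node2) => has_feathers(z)]. New: valid(node2), has_feathers(z).
Round 4: (viii) [valid(node2) => penguin(node2)]. New: penguin(node2).
Derived: approved(node2) (round 2), valid(node2) (round 3), red(node2) (round 1), penguin(node2) (round 4). signed(z) never appears in any round.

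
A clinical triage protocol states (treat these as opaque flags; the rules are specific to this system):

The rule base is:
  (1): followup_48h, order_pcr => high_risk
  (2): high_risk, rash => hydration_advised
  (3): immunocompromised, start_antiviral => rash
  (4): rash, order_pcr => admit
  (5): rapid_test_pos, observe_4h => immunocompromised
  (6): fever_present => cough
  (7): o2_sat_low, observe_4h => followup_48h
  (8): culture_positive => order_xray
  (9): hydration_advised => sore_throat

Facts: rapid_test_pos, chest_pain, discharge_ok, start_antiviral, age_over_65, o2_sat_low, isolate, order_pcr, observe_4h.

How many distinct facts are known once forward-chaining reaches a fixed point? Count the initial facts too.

16

[1] (5) [rapid_test_pos, observe_4h => immunocompromised]; (7) [o2_sat_low, observe_4h => followup_48h]. ⇒ new: immunocompromised, followup_48h.
[2] (1) [followup_48h, order_pcr => high_risk]; (3) [immunocompromised, start_antiviral => rash]. ⇒ new: high_risk, rash.
[3] (2) [high_risk, rash => hydration_advised]; (4) [rash, order_pcr => admit]. ⇒ new: hydration_advised, admit.
[4] (9) [hydration_advised => sore_throat]. ⇒ new: sore_throat.
Closure: {admit, age_over_65, chest_pain, discharge_ok, followup_48h, high_risk, hydration_advised, immunocompromised, isolate, o2_sat_low, observe_4h, order_pcr, rapid_test_pos, rash, sore_throat, start_antiviral} — 16 facts.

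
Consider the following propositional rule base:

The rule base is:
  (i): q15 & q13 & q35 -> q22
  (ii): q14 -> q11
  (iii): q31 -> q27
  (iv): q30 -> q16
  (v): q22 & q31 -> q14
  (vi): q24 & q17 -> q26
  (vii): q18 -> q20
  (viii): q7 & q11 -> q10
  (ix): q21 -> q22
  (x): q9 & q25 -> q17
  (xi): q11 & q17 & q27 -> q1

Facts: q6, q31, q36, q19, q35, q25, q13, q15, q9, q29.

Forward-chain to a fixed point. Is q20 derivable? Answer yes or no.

Round 1: (i) [q15 & q13 & q35 -> q22]; (iii) [q31 -> q27]; (x) [q9 & q25 -> q17]. New: q22, q27, q17.
Round 2: (v) [q22 & q31 -> q14]. New: q14.
Round 3: (ii) [q14 -> q11]. New: q11.
Round 4: (xi) [q11 & q17 & q27 -> q1]. New: q1.
Fixed point reached. q20 is concluded only by (vii); (vii) needs q18 (never derived).

no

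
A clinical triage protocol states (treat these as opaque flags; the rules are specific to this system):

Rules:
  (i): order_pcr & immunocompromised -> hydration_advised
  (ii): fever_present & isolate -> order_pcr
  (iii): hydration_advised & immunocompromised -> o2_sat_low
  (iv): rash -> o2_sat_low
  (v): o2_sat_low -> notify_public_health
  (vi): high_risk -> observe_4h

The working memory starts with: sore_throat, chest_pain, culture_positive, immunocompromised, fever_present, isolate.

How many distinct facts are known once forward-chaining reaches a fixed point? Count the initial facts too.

10

Round 1 — (ii), derive order_pcr.
Round 2 — (i), derive hydration_advised.
Round 3 — (iii), derive o2_sat_low.
Round 4 — (v), derive notify_public_health.
Closure: {chest_pain, culture_positive, fever_present, hydration_advised, immunocompromised, isolate, notify_public_health, o2_sat_low, order_pcr, sore_throat} — 10 facts.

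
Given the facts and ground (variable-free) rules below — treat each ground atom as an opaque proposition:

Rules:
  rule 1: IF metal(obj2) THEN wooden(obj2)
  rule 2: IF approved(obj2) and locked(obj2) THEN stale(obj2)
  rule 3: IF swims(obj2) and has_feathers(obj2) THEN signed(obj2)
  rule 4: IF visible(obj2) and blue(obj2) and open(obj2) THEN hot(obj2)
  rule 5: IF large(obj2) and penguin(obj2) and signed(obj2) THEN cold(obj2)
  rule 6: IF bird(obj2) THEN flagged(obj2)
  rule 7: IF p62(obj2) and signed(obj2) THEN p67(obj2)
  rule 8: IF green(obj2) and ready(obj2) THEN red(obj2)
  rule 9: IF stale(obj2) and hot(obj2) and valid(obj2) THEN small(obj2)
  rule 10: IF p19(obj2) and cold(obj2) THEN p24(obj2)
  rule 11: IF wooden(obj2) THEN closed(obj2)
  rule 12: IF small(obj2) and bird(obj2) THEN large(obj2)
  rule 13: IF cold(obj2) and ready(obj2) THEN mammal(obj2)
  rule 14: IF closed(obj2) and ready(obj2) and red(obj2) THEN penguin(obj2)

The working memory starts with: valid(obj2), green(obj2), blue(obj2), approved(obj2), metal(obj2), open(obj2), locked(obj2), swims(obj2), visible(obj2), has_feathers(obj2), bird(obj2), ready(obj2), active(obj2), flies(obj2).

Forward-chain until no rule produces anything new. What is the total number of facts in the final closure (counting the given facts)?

26

Round 1 — rule 1, rule 2, rule 3, rule 4, rule 6, rule 8, derive wooden(obj2), stale(obj2), signed(obj2), hot(obj2), flagged(obj2), red(obj2).
Round 2 — rule 9, rule 11, derive small(obj2), closed(obj2).
Round 3 — rule 12, rule 14, derive large(obj2), penguin(obj2).
Round 4 — rule 5, derive cold(obj2).
Round 5 — rule 13, derive mammal(obj2).
Closure: {active(obj2), approved(obj2), bird(obj2), blue(obj2), closed(obj2), cold(obj2), flagged(obj2), flies(obj2), green(obj2), has_feathers(obj2), hot(obj2), large(obj2), locked(obj2), mammal(obj2), metal(obj2), open(obj2), penguin(obj2), ready(obj2), red(obj2), signed(obj2), small(obj2), stale(obj2), swims(obj2), valid(obj2), visible(obj2), wooden(obj2)} — 26 facts.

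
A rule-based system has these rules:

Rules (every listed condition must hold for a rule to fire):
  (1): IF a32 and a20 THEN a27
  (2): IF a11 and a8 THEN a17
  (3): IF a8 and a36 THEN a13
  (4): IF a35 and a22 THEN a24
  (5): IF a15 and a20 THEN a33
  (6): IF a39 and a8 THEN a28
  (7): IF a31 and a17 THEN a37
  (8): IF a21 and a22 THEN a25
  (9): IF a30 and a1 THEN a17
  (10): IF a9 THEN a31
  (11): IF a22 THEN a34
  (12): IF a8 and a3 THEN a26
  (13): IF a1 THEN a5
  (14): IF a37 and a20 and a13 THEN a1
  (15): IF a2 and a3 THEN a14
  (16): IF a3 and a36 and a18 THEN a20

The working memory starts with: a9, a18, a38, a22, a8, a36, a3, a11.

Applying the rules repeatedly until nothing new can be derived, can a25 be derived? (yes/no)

no

Round 1: (2) [IF a11 and a8 THEN a17]; (3) [IF a8 and a36 THEN a13]; (10) [IF a9 THEN a31]; (11) [IF a22 THEN a34]; (12) [IF a8 and a3 THEN a26]; (16) [IF a3 and a36 and a18 THEN a20]. New: a17, a13, a31, a34, a26, a20.
Round 2: (7) [IF a31 and a17 THEN a37]. New: a37.
Round 3: (14) [IF a37 and a20 and a13 THEN a1]. New: a1.
Round 4: (13) [IF a1 THEN a5]. New: a5.
Fixed point reached. a25 is concluded only by (8); (8) needs a21 (never derived).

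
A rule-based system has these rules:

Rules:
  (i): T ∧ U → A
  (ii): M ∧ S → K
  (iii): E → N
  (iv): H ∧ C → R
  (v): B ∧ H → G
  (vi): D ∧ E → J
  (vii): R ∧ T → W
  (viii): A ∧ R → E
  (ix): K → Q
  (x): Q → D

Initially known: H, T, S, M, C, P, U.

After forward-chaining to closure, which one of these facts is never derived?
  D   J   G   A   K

G

Round 1: (i) [T ∧ U → A]; (ii) [M ∧ S → K]; (iv) [H ∧ C → R]. New: A, K, R.
Round 2: (vii) [R ∧ T → W]; (viii) [A ∧ R → E]; (ix) [K → Q]. New: W, E, Q.
Round 3: (iii) [E → N]; (x) [Q → D]. New: N, D.
Round 4: (vi) [D ∧ E → J]. New: J.
Derived: J (round 4), A (round 1), D (round 3), K (round 1). G never appears in any round.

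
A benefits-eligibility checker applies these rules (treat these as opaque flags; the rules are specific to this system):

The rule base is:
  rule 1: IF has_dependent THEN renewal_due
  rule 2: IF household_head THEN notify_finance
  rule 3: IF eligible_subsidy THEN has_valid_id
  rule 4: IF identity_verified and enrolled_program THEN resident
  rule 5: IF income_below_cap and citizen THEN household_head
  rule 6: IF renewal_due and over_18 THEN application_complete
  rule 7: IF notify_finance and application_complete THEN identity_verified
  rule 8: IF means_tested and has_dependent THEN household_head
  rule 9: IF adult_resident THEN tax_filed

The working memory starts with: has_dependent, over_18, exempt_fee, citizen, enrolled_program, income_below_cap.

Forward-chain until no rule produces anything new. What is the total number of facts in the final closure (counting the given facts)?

12

Round 1: rule 1 [IF has_dependent THEN renewal_due]; rule 5 [IF income_below_cap and citizen THEN household_head]. Adds renewal_due, household_head.
Round 2: rule 2 [IF household_head THEN notify_finance]; rule 6 [IF renewal_due and over_18 THEN application_complete]. Adds notify_finance, application_complete.
Round 3: rule 7 [IF notify_finance and application_complete THEN identity_verified]. Adds identity_verified.
Round 4: rule 4 [IF identity_verified and enrolled_program THEN resident]. Adds resident.
Closure: {application_complete, citizen, enrolled_program, exempt_fee, has_dependent, household_head, identity_verified, income_below_cap, notify_finance, over_18, renewal_due, resident} — 12 facts.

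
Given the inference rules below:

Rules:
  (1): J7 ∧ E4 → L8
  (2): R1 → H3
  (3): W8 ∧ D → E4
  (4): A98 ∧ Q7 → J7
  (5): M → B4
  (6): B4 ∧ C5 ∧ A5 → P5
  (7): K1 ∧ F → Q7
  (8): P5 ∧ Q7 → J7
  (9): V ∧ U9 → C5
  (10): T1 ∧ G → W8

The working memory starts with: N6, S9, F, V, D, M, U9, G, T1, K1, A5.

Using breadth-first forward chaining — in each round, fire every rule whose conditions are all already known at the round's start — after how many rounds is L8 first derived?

Round 1 — (5), (7), (9), (10), derive B4, Q7, C5, W8.
Round 2 — (3), (6), derive E4, P5.
Round 3 — (8), derive J7.
Round 4 — (1), derive L8.
L8 first appears in round 4.

4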